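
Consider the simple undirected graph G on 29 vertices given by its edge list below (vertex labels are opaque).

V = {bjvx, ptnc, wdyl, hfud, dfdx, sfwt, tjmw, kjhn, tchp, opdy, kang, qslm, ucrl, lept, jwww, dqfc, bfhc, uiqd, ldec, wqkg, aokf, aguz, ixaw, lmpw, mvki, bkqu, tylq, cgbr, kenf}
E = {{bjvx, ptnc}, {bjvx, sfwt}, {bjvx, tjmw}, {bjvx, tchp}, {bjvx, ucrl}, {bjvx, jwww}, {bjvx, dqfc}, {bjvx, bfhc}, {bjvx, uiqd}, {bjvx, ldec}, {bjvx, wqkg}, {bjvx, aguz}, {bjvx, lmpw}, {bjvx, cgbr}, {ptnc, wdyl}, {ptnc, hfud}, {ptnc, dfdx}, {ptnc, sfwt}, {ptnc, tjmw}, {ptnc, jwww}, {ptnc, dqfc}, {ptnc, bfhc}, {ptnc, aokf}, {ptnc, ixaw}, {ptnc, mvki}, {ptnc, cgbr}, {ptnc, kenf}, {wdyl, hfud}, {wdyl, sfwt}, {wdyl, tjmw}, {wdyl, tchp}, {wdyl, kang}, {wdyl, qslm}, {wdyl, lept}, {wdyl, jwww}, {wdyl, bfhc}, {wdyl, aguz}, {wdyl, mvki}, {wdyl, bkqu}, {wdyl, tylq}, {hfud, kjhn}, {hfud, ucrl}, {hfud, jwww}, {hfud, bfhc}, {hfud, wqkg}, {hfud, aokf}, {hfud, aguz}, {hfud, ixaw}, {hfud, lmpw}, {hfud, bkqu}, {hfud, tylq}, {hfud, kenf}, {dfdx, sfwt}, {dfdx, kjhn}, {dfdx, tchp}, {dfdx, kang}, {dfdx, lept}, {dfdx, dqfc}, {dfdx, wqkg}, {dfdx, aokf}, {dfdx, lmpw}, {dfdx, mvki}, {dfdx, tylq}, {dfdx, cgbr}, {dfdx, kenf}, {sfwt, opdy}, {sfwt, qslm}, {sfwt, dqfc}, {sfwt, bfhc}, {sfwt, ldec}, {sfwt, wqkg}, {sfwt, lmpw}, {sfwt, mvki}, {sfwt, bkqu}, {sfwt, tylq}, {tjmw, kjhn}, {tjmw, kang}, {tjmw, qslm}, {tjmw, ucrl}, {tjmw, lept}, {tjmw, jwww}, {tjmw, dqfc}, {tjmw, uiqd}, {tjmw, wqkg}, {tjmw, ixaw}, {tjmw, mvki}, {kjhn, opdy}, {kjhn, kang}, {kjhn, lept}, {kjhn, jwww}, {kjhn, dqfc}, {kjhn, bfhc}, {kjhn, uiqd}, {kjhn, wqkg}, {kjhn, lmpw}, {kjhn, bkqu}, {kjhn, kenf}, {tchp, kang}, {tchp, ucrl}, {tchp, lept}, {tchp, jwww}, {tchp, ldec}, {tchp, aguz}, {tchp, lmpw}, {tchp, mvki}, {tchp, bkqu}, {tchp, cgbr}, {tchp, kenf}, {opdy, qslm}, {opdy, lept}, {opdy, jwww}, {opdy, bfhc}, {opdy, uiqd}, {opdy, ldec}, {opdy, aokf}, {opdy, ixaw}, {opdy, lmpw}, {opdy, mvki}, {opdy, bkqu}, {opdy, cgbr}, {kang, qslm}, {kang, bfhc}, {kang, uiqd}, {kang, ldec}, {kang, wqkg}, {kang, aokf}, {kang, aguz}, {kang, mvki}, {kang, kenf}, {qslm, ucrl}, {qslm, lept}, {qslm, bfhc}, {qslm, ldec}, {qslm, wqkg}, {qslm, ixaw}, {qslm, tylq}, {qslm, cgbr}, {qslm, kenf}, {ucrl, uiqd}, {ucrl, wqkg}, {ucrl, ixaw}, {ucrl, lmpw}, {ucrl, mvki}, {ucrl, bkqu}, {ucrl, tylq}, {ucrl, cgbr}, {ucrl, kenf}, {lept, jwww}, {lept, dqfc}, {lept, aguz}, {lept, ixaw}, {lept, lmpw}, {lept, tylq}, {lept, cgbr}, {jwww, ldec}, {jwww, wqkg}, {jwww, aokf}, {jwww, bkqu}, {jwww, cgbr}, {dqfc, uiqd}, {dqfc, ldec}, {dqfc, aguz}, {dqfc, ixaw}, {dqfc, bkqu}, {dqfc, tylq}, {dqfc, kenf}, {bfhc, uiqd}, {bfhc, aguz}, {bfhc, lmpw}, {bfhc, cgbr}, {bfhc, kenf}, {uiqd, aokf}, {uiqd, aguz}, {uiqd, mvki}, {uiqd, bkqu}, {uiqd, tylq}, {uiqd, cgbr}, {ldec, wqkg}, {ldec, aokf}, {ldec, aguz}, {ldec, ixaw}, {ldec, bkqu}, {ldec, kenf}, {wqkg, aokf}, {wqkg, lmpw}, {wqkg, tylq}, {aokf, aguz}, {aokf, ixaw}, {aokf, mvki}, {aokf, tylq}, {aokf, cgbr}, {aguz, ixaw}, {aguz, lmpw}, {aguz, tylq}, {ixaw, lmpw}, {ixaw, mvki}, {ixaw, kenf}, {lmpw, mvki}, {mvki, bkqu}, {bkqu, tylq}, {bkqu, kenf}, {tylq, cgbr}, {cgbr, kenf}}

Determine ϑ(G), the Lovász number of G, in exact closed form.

sqrt(29)

deg(tchp) = 14; N(tchp) = {bjvx, wdyl, dfdx, kang, ucrl, lept, jwww, ldec, aguz, lmpw, mvki, bkqu, cgbr, kenf}.
Vertex jwww has 14 neighbors: bjvx, ptnc, wdyl, hfud, tjmw, kjhn, tchp, opdy, lept, ldec, wqkg, aokf, bkqu, cgbr.
N(bkqu) = {wdyl, hfud, sfwt, kjhn, tchp, opdy, ucrl, jwww, dqfc, uiqd, ldec, mvki, tylq, kenf}, |N(bkqu)| = 14.
Vertex cgbr has 14 neighbors: bjvx, ptnc, dfdx, tchp, opdy, qslm, ucrl, lept, jwww, bfhc, uiqd, aokf, tylq, kenf.
deg(v) = 14 for all v (|V|=29); strongly regular (29,14,6,7).
Distinct eigenvalues (to 5 d.p.): [14.0, 2.19258, -3.19258].
With N=29: ϑ(G) = 29·(-(-sqrt(29)/2 - 1/2))/(14−(-sqrt(29)/2 - 1/2)) = sqrt(29).
= 5.385164807… (decimal).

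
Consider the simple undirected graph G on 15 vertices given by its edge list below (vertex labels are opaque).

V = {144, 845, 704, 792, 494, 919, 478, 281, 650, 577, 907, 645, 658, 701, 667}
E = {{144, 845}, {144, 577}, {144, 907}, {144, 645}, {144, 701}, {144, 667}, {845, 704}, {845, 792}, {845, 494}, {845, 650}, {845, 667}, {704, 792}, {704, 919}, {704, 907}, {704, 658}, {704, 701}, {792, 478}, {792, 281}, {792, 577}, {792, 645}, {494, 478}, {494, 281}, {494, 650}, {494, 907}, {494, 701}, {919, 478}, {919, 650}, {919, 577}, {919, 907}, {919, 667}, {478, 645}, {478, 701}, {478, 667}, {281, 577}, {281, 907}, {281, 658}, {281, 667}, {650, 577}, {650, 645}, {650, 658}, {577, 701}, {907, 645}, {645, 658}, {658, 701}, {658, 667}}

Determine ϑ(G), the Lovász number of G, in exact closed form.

Vertex 792 has 6 neighbors: 845, 704, 478, 281, 577, 645.
Vertex 478 has 6 neighbors: 792, 494, 919, 645, 701, 667.
N(667) = {144, 845, 919, 478, 281, 658}, |N(667)| = 6.
Vertex 144 has 6 neighbors: 845, 577, 907, 645, 701, 667.
6-regular, N=15; Kneser-type, 2-subsets of [6].
A has 3 distinct eigenvalues ≈ [6.0, 1.0, -3.0].
Lovász: ϑ = −15(-3)/(6+-1*(-3)) = 5.
= 5.000000000… (decimal).

5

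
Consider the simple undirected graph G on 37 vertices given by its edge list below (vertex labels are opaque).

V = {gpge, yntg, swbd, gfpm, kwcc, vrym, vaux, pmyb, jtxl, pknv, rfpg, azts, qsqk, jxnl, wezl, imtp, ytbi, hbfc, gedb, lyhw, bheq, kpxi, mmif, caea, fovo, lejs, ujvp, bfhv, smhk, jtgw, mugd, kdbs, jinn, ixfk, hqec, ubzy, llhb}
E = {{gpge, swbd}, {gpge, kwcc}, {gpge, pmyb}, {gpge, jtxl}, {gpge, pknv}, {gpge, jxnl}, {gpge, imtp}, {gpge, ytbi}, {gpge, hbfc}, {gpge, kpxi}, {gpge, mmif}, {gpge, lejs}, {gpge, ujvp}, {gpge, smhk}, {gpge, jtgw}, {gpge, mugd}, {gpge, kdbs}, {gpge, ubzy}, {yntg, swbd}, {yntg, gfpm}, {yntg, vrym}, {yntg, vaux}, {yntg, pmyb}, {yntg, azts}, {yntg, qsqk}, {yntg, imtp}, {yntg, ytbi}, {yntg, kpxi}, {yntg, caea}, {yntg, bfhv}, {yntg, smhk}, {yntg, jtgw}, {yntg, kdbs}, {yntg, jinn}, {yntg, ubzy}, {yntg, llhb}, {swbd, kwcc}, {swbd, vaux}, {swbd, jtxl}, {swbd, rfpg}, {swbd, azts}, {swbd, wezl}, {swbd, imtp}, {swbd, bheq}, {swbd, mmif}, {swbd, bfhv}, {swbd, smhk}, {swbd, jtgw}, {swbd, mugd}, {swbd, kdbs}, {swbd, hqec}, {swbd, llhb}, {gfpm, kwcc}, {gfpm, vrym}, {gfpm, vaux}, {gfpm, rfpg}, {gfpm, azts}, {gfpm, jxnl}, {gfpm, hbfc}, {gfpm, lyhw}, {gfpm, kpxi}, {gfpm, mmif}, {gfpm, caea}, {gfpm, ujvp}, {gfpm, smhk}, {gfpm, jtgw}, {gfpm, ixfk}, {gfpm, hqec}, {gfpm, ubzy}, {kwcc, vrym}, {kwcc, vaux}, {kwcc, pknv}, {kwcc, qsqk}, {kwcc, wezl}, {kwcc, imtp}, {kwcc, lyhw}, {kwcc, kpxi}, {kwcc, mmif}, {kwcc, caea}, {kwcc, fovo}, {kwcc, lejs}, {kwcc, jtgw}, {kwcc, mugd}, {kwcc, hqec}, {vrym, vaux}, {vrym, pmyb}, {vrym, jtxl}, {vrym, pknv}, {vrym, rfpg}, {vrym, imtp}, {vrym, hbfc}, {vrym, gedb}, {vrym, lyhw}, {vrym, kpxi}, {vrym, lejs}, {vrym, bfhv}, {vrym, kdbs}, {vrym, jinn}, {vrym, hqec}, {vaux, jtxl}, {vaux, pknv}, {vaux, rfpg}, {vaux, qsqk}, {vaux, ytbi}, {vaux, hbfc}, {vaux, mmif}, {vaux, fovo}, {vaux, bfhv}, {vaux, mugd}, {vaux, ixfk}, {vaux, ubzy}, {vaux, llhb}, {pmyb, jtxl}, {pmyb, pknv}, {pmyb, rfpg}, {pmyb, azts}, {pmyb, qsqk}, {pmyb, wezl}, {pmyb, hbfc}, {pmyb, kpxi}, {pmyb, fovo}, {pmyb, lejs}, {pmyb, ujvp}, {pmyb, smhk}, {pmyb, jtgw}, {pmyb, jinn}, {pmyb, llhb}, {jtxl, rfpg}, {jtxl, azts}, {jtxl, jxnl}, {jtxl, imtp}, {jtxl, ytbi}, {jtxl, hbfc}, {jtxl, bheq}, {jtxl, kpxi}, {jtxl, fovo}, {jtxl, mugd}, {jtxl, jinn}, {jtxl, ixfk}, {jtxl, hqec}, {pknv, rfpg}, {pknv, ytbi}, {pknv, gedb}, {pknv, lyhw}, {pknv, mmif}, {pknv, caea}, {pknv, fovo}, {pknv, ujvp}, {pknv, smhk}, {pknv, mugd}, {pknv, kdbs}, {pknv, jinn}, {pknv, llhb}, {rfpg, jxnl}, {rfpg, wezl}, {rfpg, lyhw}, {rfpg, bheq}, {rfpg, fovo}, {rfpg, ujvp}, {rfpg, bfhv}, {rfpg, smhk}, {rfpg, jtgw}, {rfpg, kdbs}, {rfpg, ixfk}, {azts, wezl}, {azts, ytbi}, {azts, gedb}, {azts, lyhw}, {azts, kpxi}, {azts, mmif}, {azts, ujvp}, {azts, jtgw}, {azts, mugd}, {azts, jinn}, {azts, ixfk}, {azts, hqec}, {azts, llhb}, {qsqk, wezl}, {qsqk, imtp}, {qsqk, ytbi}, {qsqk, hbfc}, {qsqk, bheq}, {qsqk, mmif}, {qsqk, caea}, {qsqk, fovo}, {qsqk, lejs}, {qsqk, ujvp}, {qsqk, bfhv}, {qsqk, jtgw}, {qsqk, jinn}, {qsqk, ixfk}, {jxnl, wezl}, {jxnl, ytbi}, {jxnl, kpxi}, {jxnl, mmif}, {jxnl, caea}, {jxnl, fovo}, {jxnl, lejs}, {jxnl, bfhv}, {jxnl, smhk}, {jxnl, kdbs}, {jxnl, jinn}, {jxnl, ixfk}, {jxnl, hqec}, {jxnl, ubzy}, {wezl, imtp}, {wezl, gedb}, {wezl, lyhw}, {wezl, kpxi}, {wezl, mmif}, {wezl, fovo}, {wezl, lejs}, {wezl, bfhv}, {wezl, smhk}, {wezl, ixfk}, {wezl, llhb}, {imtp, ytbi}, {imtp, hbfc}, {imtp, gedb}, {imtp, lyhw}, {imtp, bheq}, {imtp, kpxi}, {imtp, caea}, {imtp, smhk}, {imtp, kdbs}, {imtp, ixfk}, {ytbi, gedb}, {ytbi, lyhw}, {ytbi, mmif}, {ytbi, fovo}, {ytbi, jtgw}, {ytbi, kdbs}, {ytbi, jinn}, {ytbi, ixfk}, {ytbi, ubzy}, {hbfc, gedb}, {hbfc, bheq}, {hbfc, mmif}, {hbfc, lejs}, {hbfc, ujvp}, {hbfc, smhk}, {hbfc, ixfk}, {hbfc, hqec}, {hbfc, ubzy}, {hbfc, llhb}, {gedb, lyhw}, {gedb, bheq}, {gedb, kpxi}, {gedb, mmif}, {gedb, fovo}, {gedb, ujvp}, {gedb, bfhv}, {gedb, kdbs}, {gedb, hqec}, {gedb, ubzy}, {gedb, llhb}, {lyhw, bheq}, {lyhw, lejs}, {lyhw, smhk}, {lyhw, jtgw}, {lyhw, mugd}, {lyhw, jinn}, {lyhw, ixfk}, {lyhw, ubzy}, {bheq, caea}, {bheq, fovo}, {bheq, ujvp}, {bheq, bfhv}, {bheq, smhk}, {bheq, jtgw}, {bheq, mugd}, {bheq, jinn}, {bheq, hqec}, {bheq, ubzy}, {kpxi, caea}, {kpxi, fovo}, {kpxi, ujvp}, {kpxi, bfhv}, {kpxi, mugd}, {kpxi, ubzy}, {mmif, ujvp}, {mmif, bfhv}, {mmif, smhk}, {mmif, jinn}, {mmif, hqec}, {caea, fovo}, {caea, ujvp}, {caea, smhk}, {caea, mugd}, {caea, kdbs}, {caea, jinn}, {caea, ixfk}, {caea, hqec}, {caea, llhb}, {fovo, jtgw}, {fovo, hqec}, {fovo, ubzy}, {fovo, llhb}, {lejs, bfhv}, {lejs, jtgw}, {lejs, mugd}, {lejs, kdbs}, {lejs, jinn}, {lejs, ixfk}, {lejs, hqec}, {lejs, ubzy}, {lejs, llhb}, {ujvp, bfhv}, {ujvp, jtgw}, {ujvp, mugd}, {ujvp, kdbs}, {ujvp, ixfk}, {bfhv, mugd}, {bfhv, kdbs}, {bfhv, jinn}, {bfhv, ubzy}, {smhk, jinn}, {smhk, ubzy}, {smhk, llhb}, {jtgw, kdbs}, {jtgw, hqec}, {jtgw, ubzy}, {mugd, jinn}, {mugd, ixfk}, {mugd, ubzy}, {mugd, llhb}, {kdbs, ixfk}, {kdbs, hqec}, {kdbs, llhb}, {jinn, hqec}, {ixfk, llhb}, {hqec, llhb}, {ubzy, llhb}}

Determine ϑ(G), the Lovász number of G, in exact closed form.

Vertex jtxl has 18 neighbors: gpge, swbd, vrym, vaux, pmyb, rfpg, azts, jxnl, imtp, ytbi, hbfc, bheq, kpxi, fovo, mugd, jinn, ixfk, hqec.
deg(ujvp) = 18; N(ujvp) = {gpge, gfpm, pmyb, pknv, rfpg, azts, qsqk, hbfc, gedb, bheq, kpxi, mmif, caea, bfhv, jtgw, mugd, kdbs, ixfk}.
deg(gfpm) = 18; N(gfpm) = {yntg, kwcc, vrym, vaux, rfpg, azts, jxnl, hbfc, lyhw, kpxi, mmif, caea, ujvp, smhk, jtgw, ixfk, hqec, ubzy}.
Vertex jxnl has 18 neighbors: gpge, gfpm, jtxl, rfpg, wezl, ytbi, kpxi, mmif, caea, fovo, lejs, bfhv, smhk, kdbs, jinn, ixfk, hqec, ubzy.
37-vertex 18-regular graph: SR(37,18,8,9) — a Paley graph.
A has 3 distinct eigenvalues ≈ [18.0, 2.5414, -3.5414].
λ_max=18, λ_min=-sqrt(37)/2 - 1/2; ϑ = −37·λ_min/(λ_max−λ_min) = sqrt(37).
= 6.0828… (decimal).

sqrt(37)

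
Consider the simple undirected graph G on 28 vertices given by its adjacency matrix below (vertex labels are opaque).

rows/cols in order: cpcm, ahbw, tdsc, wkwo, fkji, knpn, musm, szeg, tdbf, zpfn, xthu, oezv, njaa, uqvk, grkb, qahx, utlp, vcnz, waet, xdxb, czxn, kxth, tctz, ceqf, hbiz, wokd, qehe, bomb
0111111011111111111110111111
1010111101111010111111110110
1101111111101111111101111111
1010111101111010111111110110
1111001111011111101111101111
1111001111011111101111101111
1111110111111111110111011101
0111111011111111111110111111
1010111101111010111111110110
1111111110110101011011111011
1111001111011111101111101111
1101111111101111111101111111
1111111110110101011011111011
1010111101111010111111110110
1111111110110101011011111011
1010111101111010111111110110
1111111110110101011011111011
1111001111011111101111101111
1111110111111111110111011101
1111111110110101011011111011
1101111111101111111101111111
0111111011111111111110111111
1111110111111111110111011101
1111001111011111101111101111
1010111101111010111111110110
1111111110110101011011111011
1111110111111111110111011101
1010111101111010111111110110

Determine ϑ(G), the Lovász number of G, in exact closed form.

7

deg(oezv) = 25; N(oezv) = {cpcm, ahbw, wkwo, fkji, knpn, musm, szeg, tdbf, zpfn, xthu, njaa, uqvk, grkb, qahx, utlp, vcnz, waet, xdxb, kxth, tctz, ceqf, hbiz, wokd, qehe, bomb}.
Vertex bomb has 21 neighbors: cpcm, tdsc, fkji, knpn, musm, szeg, zpfn, xthu, oezv, njaa, grkb, utlp, vcnz, waet, xdxb, czxn, kxth, tctz, ceqf, wokd, qehe.
deg(wokd) = 22; N(wokd) = {cpcm, ahbw, tdsc, wkwo, fkji, knpn, musm, szeg, tdbf, xthu, oezv, uqvk, qahx, vcnz, waet, czxn, kxth, tctz, ceqf, hbiz, qehe, bomb}.
deg(cpcm) = 25; N(cpcm) = {ahbw, tdsc, wkwo, fkji, knpn, musm, tdbf, zpfn, xthu, oezv, njaa, uqvk, grkb, qahx, utlp, vcnz, waet, xdxb, czxn, tctz, ceqf, hbiz, wokd, qehe, bomb}.
Complete multipartite on [7, 6, 5, 4, 3, 3]: sandwich collapses at ϑ=7.
Numerically 7.0000000.
Lovász sandwich 7 ≤ 7 ≤ 7: collapsed.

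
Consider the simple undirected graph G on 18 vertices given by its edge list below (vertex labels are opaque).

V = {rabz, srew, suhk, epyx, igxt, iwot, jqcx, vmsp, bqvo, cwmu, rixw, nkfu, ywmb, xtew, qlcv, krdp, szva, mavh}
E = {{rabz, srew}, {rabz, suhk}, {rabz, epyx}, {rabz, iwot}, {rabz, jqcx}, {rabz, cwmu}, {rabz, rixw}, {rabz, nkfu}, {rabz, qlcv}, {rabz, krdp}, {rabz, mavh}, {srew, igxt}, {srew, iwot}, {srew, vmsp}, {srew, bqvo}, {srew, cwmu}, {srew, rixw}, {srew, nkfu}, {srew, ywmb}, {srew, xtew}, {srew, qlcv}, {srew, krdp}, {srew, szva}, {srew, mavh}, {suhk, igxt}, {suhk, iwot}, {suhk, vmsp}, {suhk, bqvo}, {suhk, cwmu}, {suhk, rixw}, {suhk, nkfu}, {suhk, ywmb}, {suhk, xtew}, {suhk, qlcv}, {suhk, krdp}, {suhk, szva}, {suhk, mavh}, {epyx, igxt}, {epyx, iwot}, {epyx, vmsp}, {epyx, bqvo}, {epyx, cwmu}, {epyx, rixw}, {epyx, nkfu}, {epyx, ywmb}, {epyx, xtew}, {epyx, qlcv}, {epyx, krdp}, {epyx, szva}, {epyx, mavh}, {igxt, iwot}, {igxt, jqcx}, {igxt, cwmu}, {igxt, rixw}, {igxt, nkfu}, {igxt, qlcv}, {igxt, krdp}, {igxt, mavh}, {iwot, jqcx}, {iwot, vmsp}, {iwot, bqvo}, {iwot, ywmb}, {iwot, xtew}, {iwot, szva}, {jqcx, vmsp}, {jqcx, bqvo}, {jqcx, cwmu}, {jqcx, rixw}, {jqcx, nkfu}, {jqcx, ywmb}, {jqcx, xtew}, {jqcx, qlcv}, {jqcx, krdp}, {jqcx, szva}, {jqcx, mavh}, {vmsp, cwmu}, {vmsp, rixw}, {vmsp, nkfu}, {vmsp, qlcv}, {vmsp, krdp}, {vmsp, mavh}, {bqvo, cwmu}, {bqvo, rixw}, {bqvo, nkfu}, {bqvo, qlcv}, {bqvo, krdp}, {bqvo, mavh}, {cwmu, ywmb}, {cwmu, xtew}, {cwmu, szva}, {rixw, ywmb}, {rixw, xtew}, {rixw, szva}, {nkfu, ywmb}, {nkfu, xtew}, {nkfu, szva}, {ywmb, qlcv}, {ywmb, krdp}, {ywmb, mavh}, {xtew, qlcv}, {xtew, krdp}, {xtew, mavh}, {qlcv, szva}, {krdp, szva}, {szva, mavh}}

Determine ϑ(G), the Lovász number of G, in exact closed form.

N(cwmu) = {rabz, srew, suhk, epyx, igxt, jqcx, vmsp, bqvo, ywmb, xtew, szva}, |N(cwmu)| = 11.
N(jqcx) = {rabz, igxt, iwot, vmsp, bqvo, cwmu, rixw, nkfu, ywmb, xtew, qlcv, krdp, szva, mavh}, |N(jqcx)| = 14.
N(mavh) = {rabz, srew, suhk, epyx, igxt, jqcx, vmsp, bqvo, ywmb, xtew, szva}, |N(mavh)| = 11.
N(igxt) = {srew, suhk, epyx, iwot, jqcx, cwmu, rixw, nkfu, qlcv, krdp, mavh}, |N(igxt)| = 11.
3 parts of sizes [7, 7, 4]; α(G) = 7 = ϑ (perfect).
Numerically 7.000000.
Sandwich: α(G)=7 ≤ ϑ(G)=7 ≤ χ(Ḡ)=7 (collapsed).

7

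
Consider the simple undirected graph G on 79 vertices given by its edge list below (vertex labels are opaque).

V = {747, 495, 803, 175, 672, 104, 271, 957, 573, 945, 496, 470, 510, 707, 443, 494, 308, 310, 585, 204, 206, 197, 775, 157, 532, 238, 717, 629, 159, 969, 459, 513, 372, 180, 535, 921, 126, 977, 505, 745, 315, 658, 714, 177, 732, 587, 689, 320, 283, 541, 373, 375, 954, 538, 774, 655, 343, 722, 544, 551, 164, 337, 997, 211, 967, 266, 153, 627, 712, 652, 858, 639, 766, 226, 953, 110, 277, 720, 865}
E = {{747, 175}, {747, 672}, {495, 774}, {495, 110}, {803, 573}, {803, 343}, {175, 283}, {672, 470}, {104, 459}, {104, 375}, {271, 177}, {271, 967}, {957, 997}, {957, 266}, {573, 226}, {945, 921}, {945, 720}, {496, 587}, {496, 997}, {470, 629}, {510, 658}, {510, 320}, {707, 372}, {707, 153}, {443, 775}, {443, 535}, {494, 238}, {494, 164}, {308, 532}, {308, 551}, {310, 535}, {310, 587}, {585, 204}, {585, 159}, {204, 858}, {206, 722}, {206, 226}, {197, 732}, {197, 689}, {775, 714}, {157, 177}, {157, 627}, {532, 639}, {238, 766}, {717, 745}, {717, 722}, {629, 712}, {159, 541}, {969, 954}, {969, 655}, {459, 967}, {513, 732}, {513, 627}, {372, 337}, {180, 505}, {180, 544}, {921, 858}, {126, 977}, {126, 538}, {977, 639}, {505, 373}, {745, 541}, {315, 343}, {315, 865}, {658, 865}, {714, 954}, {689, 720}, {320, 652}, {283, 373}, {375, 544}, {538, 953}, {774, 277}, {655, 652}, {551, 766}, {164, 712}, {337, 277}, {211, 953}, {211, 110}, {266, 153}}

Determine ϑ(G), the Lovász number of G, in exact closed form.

79*cos(pi/79)/(cos(pi/79) + 1)

N(774) = {495, 277}, |N(774)| = 2.
Vertex 921 has 2 neighbors: 945, 858.
N(532) = {308, 639}, |N(532)| = 2.
Vertex 954 has 2 neighbors: 969, 714.
deg(v) = 2 for all v (|V|=79); this is C_{79}, the 79-cycle.
Distinct eigenvalues (to 3 d.p.): [2.0, 1.994, 1.975, 1.943, 1.9, 1.844, 1.777, 1.698, 1.609, 1.509, 1.4, 1.282, 1.156, 1.023, 0.883, 0.738, 0.588, 0.434, 0.277, 0.119, -0.04, -0.199, -0.356, -0.511, -0.663, -0.811, -0.954, -1.09, -1.22, -1.342, -1.456, -1.56, -1.655, -1.739, -1.812, -1.873, -1.923, -1.961, -1.986, -1.998].
With N=79: ϑ(G) = 79·(-(-1)*2*cos(pi/79))/(2−(-2*cos(pi/79))) = 79*cos(pi/79)/(cos(pi/79) + 1).
ϑ(G) ≈ 39.48438.
39 ≤ 79*cos(pi/79)/(cos(pi/79) + 1) ≤ 40: both strict.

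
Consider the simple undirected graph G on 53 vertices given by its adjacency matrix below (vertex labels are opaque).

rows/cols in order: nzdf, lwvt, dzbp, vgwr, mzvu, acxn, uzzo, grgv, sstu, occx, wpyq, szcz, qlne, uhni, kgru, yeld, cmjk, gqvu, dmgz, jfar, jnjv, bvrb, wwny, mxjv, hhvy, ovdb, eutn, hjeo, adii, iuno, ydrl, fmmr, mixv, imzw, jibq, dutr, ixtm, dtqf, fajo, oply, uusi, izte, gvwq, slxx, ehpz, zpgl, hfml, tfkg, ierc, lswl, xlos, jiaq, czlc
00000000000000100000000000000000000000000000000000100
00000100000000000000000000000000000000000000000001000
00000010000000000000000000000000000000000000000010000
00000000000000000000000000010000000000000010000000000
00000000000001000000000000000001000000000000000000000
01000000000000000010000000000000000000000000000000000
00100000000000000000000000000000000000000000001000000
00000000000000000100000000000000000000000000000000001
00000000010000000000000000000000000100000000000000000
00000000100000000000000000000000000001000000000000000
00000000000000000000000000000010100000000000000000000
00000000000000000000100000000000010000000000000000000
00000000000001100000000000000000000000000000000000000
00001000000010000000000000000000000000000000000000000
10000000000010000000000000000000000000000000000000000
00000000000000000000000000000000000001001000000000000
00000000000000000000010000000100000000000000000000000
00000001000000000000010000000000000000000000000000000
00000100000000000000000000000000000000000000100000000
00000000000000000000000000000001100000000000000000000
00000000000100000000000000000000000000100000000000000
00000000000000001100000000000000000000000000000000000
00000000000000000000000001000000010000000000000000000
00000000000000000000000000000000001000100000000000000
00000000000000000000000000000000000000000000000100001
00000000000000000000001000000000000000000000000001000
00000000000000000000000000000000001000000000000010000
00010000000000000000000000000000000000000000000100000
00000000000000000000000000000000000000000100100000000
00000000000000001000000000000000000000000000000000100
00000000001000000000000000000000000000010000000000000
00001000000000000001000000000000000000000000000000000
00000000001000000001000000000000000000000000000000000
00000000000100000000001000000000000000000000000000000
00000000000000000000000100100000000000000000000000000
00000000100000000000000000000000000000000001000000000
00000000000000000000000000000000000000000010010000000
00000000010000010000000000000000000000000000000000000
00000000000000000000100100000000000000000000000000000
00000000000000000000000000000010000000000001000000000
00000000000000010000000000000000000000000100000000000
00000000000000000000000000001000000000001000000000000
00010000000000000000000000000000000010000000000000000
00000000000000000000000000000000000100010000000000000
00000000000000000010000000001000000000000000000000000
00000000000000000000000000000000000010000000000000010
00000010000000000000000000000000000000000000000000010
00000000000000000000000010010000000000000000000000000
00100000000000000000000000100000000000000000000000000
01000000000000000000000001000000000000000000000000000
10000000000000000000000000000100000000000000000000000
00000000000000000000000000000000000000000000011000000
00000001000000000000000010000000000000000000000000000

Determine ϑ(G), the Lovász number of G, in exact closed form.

53*cos(pi/53)/(cos(pi/53) + 1)

Vertex hfml has 2 neighbors: uzzo, jiaq.
Vertex slxx has 2 neighbors: dutr, oply.
Vertex mxjv has 2 neighbors: jibq, fajo.
N(acxn) = {lwvt, dmgz}, |N(acxn)| = 2.
Regular of degree 2 on 53 vertices: this is C_{53}, the 53-cycle.
A has 27 distinct eigenvalues ≈ [2.0, 1.986, 1.944, 1.875, 1.779, 1.659, 1.515, 1.35, 1.166, 0.966, 0.752, 0.527, 0.295, 0.059, -0.178, -0.412, -0.641, -0.86, -1.068, -1.26, -1.435, -1.59, -1.722, -1.83, -1.913, -1.968, -1.996].
λ_max=2, λ_min=-2*cos(pi/53); ϑ = −53·λ_min/(λ_max−λ_min) = 53*cos(pi/53)/(cos(pi/53) + 1).
ϑ(G) ≈ 26.476709.
Check 26 ≤ 53*cos(pi/53)/(cos(pi/53) + 1) ≤ 27: both strict.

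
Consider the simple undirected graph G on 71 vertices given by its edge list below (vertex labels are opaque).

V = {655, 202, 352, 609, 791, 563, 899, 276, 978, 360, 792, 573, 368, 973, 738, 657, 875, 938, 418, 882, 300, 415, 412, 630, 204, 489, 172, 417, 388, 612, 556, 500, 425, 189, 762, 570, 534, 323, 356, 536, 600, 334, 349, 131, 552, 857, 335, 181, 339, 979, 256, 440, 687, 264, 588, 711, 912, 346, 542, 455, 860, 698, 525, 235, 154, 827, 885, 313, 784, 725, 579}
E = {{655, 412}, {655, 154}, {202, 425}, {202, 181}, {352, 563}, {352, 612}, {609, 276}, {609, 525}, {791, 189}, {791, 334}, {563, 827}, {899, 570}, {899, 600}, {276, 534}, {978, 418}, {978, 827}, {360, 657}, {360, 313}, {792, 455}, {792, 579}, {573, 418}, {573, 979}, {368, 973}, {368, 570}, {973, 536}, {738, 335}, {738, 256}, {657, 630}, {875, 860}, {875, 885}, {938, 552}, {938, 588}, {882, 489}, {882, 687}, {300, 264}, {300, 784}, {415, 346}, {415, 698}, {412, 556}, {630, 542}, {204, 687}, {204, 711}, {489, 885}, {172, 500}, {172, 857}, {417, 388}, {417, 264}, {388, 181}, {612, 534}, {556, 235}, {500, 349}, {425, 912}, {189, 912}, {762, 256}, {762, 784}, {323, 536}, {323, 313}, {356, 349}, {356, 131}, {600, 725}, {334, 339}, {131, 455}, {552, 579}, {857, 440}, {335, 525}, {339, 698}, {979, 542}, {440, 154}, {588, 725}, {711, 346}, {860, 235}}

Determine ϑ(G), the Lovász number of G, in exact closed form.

71*cos(pi/71)/(cos(pi/71) + 1)

Vertex 875 has 2 neighbors: 860, 885.
Vertex 579 has 2 neighbors: 792, 552.
N(525) = {609, 335}, |N(525)| = 2.
N(612) = {352, 534}, |N(612)| = 2.
71-vertex 2-regular graph: connected 2-regular on 71 ⇒ C_{71}.
Distinct eigenvalues (to 6 d.p.): [2.0, 1.992174, 1.968756, 1.92993, 1.876, 1.807387, 1.724629, 1.628374, 1.519374, 1.398483, 1.266648, 1.124899, 0.974346, 0.816167, 0.651601, 0.481935, 0.308498, 0.132646, -0.044244, -0.220788, -0.395604, -0.567324, -0.734603, -0.896134, -1.05065, -1.196945, -1.333871, -1.460358, -1.575416, -1.678144, -1.767738, -1.843498, -1.904829, -1.951253, -1.982405, -1.998042].
−71·(-2*cos(pi/71)) / ((2)−(-2*cos(pi/71))) = 71*cos(pi/71)/(cos(pi/71) + 1) = ϑ(G).
Numerically 35.4826183.
Lovász sandwich 35 ≤ 71*cos(pi/71)/(cos(pi/71) + 1) ≤ 36: both strict.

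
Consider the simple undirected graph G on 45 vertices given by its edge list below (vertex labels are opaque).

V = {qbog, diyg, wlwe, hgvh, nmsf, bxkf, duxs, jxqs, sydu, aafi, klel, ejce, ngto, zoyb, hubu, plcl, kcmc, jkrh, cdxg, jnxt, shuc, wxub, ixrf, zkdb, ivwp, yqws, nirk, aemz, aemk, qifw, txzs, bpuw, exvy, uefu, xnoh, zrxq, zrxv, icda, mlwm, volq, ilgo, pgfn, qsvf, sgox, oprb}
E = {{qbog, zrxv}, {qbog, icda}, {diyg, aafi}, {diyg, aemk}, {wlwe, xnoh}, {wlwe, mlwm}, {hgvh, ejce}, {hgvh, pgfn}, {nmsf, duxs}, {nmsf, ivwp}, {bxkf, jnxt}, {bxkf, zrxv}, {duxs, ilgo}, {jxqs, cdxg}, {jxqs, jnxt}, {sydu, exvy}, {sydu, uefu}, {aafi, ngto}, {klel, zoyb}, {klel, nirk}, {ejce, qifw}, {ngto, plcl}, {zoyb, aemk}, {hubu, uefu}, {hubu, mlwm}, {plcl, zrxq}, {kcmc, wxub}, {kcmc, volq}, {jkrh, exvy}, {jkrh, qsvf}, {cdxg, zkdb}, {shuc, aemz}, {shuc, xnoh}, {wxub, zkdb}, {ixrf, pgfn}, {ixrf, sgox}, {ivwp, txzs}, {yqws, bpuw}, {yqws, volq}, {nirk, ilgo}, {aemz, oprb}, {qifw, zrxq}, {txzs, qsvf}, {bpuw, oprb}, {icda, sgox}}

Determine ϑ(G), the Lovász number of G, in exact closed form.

deg(pgfn) = 2; N(pgfn) = {hgvh, ixrf}.
N(kcmc) = {wxub, volq}, |N(kcmc)| = 2.
N(yqws) = {bpuw, volq}, |N(yqws)| = 2.
N(nmsf) = {duxs, ivwp}, |N(nmsf)| = 2.
G on 45 vertices is 2-regular; this is C_{45}, the 45-cycle.
spec(A) ≈ [2.0, 1.981, 1.923, 1.827, 1.696, 1.532, 1.338, 1.118, 0.877, 0.618, 0.347, 0.07, -0.209, -0.484, -0.749, -1.0, -1.231, -1.439, -1.618, -1.766, -1.879, -1.956, -1.995] (distinct, 3 d.p.).
Lovász (edge-transitive): ϑ = −45·(-2*cos(pi/45))/((2)−(-2*cos(pi/45))) = 45*cos(pi/45)/(cos(pi/45) + 1).
= 22.4726… (decimal).
Check 22 ≤ 45*cos(pi/45)/(cos(pi/45) + 1) ≤ 23: both strict.

45*cos(pi/45)/(cos(pi/45) + 1)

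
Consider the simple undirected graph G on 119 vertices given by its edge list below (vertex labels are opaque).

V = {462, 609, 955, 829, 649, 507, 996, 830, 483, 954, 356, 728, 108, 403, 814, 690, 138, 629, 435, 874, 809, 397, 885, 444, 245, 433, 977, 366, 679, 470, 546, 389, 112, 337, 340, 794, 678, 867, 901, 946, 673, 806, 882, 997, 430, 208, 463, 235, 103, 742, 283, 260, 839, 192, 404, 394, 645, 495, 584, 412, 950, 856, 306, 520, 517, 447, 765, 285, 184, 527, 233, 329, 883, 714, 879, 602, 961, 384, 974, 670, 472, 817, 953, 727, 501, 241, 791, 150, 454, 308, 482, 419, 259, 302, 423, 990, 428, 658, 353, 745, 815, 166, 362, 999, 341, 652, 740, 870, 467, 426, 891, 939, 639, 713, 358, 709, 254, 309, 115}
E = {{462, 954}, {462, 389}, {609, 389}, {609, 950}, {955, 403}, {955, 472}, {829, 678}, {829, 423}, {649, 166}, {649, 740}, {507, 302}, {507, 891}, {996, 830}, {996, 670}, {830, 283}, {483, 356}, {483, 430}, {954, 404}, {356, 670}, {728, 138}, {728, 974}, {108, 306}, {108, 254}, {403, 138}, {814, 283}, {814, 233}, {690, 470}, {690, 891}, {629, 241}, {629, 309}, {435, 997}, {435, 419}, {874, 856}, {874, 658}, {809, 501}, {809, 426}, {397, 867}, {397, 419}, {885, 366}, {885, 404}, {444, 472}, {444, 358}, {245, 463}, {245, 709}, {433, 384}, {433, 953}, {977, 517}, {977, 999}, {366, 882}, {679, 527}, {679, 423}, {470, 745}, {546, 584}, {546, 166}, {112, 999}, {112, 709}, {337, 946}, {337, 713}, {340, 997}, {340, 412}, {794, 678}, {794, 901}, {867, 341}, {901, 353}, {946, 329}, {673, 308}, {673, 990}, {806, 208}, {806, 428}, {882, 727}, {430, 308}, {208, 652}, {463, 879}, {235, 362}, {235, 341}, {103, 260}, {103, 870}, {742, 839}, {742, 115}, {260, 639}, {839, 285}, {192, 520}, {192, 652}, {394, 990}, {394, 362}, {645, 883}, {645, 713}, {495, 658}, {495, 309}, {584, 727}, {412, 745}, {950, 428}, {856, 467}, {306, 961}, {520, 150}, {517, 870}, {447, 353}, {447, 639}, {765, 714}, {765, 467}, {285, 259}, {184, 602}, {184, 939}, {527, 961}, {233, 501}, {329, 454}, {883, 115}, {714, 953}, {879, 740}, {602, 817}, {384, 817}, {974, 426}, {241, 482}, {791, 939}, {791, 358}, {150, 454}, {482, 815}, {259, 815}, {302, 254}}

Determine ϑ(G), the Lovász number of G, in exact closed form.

N(285) = {839, 259}, |N(285)| = 2.
deg(679) = 2; N(679) = {527, 423}.
deg(891) = 2; N(891) = {507, 690}.
deg(507) = 2; N(507) = {302, 891}.
deg(v) = 2 for all v (|V|=119); connected 2-regular on 119 ⇒ C_{119}.
A has 60 distinct eigenvalues ≈ [2.0, 1.9972, 1.9889, 1.975, 1.9556, 1.9307, 1.9005, 1.8649, 1.8242, 1.7784, 1.7276, 1.672, 1.6118, 1.5471, 1.478, 1.4048, 1.3278, 1.247, 1.1627, 1.0752, 0.9847, 0.8915, 0.7957, 0.6978, 0.5979, 0.4964, 0.3934, 0.2894, 0.1845, 0.0792, -0.0264, -0.1319, -0.237, -0.3415, -0.445, -0.5473, -0.6481, -0.747, -0.8439, -0.9384, -1.0303, -1.1194, -1.2053, -1.2878, -1.3668, -1.4419, -1.5131, -1.58, -1.6425, -1.7004, -1.7536, -1.8019, -1.8452, -1.8834, -1.9163, -1.9438, -1.9659, -1.9826, -1.9937, -1.9993].
Lovász (edge-transitive): ϑ = −119·(-2*cos(pi/119))/((2)−(-2*cos(pi/119))) = 119*cos(pi/119)/(cos(pi/119) + 1).
Numerically 59.4896.
α=59, χ(Ḡ)=60; ϑ=119*cos(pi/119)/(cos(pi/119) + 1) lies between (both strict).

119*cos(pi/119)/(cos(pi/119) + 1)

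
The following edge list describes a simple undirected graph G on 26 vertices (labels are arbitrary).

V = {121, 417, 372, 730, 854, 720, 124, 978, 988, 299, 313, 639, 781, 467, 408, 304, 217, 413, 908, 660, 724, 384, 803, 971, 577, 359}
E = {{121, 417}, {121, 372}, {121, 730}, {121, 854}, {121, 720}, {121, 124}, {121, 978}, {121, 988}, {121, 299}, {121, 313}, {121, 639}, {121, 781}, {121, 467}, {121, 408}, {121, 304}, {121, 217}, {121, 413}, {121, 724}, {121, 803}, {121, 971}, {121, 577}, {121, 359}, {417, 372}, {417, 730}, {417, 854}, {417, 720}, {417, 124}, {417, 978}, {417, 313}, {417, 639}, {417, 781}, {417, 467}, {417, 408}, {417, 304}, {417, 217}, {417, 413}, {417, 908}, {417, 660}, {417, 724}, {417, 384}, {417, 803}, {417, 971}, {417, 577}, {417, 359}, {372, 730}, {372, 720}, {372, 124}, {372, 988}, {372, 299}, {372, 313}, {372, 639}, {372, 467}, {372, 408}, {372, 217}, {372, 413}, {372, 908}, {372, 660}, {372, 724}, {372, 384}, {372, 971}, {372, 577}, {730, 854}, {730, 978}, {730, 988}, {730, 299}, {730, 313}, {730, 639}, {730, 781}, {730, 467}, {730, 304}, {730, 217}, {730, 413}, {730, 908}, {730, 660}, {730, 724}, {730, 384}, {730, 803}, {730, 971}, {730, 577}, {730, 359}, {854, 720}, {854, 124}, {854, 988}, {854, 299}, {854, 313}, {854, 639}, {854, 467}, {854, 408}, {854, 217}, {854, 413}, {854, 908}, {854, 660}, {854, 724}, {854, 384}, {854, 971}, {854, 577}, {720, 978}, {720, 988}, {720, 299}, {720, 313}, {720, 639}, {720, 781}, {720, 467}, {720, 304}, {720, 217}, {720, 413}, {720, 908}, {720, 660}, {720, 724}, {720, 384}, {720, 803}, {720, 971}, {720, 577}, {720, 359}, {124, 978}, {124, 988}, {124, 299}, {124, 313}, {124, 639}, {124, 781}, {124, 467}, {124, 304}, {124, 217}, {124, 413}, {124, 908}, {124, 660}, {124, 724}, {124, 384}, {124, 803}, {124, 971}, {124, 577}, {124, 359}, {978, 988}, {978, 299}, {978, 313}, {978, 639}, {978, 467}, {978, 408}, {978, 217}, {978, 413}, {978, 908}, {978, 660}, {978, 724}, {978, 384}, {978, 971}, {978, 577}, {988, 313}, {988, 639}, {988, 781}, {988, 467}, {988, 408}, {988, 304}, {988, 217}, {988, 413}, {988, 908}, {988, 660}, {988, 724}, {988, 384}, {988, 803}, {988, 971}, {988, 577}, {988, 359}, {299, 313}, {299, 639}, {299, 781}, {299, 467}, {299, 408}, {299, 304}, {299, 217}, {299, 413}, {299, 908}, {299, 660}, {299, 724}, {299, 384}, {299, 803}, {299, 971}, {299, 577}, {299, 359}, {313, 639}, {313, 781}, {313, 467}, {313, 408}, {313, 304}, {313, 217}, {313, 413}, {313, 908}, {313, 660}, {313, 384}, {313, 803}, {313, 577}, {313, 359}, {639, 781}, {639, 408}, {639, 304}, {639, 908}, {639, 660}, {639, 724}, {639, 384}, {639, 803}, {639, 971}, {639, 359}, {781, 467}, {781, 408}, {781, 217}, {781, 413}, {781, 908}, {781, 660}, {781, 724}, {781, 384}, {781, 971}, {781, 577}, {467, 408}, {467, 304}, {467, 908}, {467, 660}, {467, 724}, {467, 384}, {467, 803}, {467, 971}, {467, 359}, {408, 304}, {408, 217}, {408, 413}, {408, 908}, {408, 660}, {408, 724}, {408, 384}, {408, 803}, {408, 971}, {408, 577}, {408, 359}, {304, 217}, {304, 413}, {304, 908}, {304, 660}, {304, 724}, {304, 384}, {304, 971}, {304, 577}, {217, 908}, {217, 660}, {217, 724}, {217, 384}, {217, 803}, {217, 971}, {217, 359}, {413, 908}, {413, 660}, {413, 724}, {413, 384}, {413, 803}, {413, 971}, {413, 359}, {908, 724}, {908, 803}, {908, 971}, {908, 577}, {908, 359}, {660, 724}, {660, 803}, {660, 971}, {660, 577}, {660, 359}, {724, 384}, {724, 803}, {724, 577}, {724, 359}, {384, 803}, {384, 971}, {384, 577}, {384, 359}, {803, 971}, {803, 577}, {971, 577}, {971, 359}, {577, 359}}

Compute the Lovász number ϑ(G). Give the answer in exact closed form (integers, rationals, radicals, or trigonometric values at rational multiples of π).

7

N(384) = {417, 372, 730, 854, 720, 124, 978, 988, 299, 313, 639, 781, 467, 408, 304, 217, 413, 724, 803, 971, 577, 359}, |N(384)| = 22.
Vertex 639 has 21 neighbors: 121, 417, 372, 730, 854, 720, 124, 978, 988, 299, 313, 781, 408, 304, 908, 660, 724, 384, 803, 971, 359.
Vertex 304 has 19 neighbors: 121, 417, 730, 720, 124, 988, 299, 313, 639, 467, 408, 217, 413, 908, 660, 724, 384, 971, 577.
deg(124) = 22; N(124) = {121, 417, 372, 854, 978, 988, 299, 313, 639, 781, 467, 304, 217, 413, 908, 660, 724, 384, 803, 971, 577, 359}.
K_{7,5,4,4,3,3} (perfect); ϑ(G) = α(G) = max{7,5,4,4,3,3} = 7.
= 7.0000… (decimal).
α=7, χ(Ḡ)=7; ϑ=7 lies between (collapsed).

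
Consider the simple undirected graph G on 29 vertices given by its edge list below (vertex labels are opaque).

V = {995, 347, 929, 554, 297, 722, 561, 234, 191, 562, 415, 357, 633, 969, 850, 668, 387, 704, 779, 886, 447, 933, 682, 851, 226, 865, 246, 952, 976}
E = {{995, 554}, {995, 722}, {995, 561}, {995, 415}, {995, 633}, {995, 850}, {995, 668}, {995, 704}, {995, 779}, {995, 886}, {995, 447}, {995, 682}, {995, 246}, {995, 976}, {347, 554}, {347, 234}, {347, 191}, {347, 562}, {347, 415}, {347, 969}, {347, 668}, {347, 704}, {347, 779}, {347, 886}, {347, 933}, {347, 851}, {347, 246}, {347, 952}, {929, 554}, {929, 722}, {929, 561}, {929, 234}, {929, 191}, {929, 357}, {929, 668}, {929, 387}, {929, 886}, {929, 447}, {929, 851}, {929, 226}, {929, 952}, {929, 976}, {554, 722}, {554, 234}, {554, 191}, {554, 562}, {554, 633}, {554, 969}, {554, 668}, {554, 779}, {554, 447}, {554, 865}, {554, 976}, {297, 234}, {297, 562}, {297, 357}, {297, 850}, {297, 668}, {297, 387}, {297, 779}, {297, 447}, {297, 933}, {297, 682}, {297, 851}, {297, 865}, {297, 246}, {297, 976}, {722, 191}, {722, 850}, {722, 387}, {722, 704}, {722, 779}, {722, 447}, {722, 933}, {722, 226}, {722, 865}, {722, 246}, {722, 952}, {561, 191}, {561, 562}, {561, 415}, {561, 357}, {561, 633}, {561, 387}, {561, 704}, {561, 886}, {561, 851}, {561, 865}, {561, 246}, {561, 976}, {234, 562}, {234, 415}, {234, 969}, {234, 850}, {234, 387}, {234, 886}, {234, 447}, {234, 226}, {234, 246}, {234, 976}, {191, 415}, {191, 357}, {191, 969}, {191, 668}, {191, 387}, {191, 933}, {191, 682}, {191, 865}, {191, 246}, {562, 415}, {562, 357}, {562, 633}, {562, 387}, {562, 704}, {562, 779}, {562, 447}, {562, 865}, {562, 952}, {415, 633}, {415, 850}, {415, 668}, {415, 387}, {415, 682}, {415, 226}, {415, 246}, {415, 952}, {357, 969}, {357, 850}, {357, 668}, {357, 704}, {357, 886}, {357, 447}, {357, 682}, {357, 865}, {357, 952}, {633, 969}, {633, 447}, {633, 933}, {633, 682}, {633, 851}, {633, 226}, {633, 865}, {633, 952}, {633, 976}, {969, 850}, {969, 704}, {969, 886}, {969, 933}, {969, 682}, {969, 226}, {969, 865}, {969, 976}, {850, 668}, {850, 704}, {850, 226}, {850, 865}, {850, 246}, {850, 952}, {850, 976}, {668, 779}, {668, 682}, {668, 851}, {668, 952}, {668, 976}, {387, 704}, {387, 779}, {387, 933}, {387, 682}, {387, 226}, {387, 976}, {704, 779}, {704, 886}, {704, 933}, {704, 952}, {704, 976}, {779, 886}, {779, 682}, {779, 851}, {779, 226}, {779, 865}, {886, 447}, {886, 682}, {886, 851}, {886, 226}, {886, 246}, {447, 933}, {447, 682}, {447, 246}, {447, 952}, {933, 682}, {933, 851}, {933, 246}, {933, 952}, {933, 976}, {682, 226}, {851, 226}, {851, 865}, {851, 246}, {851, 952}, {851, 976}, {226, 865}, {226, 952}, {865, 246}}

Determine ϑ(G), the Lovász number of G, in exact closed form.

Vertex 633 has 14 neighbors: 995, 554, 561, 562, 415, 969, 447, 933, 682, 851, 226, 865, 952, 976.
N(969) = {347, 554, 234, 191, 357, 633, 850, 704, 886, 933, 682, 226, 865, 976}, |N(969)| = 14.
Vertex 668 has 14 neighbors: 995, 347, 929, 554, 297, 191, 415, 357, 850, 779, 682, 851, 952, 976.
Vertex 779 has 14 neighbors: 995, 347, 554, 297, 722, 562, 668, 387, 704, 886, 682, 851, 226, 865.
Every vertex has degree 14 (N=29); Paley(29): SR with (k,λ,μ)=(14,6,7).
spec(A) ≈ [14.0, 2.192582, -3.192582] (distinct, 6 d.p.).
Lovász: ϑ = −29(-sqrt(29)/2 - 1/2)/(14+-(-sqrt(29)/2 - 1/2)) = sqrt(29).
Numerically 5.38516.

sqrt(29)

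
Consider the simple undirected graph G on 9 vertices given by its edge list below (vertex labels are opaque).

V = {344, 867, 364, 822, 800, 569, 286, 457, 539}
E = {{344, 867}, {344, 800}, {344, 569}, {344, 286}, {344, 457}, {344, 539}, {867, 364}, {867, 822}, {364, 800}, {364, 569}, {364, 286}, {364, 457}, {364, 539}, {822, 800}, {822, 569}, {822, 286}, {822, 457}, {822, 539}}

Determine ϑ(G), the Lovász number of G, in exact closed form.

deg(286) = 3; N(286) = {344, 364, 822}.
Vertex 364 has 6 neighbors: 867, 800, 569, 286, 457, 539.
deg(800) = 3; N(800) = {344, 364, 822}.
deg(344) = 6; N(344) = {867, 800, 569, 286, 457, 539}.
Complete multipartite on [6, 3]: sandwich collapses at ϑ=6.
Numerically 6.0000.
Lovász sandwich 6 ≤ 6 ≤ 6: collapsed.

6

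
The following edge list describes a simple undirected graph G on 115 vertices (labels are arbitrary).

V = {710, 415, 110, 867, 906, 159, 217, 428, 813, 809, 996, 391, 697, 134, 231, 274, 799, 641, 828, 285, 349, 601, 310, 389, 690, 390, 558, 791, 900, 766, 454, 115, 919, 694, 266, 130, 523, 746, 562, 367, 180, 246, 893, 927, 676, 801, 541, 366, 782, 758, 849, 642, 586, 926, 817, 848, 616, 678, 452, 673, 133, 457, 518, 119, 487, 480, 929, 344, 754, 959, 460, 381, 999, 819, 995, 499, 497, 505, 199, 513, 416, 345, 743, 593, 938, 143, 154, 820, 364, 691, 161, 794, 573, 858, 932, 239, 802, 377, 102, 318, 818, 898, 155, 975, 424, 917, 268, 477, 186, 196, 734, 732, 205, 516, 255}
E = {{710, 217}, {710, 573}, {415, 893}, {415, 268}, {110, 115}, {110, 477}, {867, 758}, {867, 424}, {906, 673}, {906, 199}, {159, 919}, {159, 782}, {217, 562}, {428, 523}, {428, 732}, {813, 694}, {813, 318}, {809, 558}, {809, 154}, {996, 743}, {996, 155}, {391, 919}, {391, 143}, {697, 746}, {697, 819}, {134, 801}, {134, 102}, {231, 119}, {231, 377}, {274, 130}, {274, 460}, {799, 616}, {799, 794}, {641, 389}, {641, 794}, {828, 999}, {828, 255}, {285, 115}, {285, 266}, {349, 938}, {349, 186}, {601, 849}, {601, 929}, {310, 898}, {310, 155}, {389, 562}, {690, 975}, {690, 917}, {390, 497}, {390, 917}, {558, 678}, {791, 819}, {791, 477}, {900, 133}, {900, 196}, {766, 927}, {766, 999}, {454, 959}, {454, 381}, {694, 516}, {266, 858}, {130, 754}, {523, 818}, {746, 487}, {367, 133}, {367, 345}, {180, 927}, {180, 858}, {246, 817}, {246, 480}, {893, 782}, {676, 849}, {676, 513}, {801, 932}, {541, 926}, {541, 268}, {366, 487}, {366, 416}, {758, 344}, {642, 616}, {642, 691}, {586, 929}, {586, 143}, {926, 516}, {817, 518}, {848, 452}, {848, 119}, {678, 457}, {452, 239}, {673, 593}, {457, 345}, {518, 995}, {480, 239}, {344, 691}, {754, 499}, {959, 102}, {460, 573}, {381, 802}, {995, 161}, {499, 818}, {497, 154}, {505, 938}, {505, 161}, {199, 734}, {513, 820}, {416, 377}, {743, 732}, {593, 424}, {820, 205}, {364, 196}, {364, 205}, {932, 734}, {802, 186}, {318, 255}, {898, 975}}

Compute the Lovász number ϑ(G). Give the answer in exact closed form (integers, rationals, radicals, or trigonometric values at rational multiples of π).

deg(186) = 2; N(186) = {349, 802}.
Vertex 893 has 2 neighbors: 415, 782.
Vertex 929 has 2 neighbors: 601, 586.
Vertex 349 has 2 neighbors: 938, 186.
G on 115 vertices is 2-regular; connected 2-regular on 115 ⇒ C_{115}.
A has 58 distinct eigenvalues ≈ [2.0, 1.997, 1.988, 1.973, 1.952, 1.926, 1.893, 1.856, 1.812, 1.763, 1.709, 1.65, 1.585, 1.516, 1.443, 1.365, 1.283, 1.198, 1.108, 1.016, 0.92, 0.822, 0.721, 0.618, 0.513, 0.407, 0.299, 0.191, 0.082, -0.027, -0.136, -0.245, -0.353, -0.46, -0.566, -0.67, -0.772, -0.871, -0.968, -1.062, -1.153, -1.241, -1.325, -1.405, -1.48, -1.551, -1.618, -1.68, -1.737, -1.788, -1.834, -1.875, -1.91, -1.94, -1.964, -1.981, -1.993, -1.999].
Lovász: ϑ = −115(-2*cos(pi/115))/(2+-(-1)*2*cos(pi/115)) = 115*cos(pi/115)/(cos(pi/115) + 1).
≈ 57.489271 (to 6 d.p.).
Check 57 ≤ 115*cos(pi/115)/(cos(pi/115) + 1) ≤ 58: both strict.

115*cos(pi/115)/(cos(pi/115) + 1)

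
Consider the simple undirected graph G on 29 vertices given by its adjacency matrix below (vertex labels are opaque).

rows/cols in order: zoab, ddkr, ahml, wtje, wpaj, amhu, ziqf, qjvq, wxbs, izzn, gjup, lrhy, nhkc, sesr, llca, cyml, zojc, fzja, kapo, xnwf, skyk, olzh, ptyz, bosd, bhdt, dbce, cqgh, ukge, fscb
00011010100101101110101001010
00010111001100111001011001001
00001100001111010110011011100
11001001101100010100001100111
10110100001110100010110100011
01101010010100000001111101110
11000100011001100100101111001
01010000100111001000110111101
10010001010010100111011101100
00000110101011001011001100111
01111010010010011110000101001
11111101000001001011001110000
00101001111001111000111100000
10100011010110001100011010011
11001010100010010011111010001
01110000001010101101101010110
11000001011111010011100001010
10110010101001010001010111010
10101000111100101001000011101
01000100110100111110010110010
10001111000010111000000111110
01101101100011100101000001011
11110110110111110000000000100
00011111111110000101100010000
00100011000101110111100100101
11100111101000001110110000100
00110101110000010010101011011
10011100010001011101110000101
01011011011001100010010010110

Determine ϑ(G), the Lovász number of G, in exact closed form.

sqrt(29)

deg(sesr) = 14; N(sesr) = {zoab, ahml, ziqf, qjvq, izzn, lrhy, nhkc, zojc, fzja, olzh, ptyz, bhdt, ukge, fscb}.
deg(xnwf) = 14; N(xnwf) = {ddkr, amhu, wxbs, izzn, lrhy, llca, cyml, zojc, fzja, kapo, olzh, bosd, bhdt, ukge}.
deg(kapo) = 14; N(kapo) = {zoab, ahml, wpaj, wxbs, izzn, gjup, lrhy, llca, zojc, xnwf, bhdt, dbce, cqgh, fscb}.
Vertex ziqf has 14 neighbors: zoab, ddkr, amhu, izzn, gjup, sesr, llca, fzja, skyk, ptyz, bosd, bhdt, dbce, fscb.
Regular of degree 14 on 29 vertices: Paley(29): SR with (k,λ,μ)=(14,6,7).
A has 3 distinct eigenvalues ≈ [14.0, 2.19258, -3.19258].
λ_max=14, λ_min=-sqrt(29)/2 - 1/2; ϑ = −29·λ_min/(λ_max−λ_min) = sqrt(29).
ϑ(G) ≈ 5.38516.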